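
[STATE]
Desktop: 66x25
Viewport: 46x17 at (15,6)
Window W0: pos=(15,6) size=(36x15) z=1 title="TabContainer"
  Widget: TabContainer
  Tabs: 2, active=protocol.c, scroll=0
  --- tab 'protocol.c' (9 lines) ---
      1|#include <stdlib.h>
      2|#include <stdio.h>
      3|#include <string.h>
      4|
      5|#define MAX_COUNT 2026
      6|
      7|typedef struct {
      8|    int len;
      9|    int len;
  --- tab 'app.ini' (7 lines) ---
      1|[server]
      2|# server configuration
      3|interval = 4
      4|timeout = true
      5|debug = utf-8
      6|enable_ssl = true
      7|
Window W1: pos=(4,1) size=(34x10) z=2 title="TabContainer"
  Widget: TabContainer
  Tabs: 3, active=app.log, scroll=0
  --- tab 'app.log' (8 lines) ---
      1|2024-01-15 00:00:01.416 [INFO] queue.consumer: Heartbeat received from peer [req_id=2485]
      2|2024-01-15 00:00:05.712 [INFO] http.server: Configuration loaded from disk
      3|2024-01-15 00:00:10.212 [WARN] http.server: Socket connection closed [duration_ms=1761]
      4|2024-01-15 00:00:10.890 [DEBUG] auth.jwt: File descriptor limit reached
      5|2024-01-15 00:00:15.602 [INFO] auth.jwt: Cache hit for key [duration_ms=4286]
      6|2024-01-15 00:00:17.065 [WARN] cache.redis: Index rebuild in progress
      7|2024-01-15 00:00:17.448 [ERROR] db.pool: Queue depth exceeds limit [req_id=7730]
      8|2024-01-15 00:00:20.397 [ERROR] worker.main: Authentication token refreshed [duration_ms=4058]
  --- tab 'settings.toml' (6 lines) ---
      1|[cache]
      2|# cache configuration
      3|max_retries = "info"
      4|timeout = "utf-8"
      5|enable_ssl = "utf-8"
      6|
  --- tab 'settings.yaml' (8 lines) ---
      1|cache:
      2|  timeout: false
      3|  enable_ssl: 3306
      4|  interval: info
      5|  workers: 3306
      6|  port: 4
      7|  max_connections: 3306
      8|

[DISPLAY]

 00:00:01.416 [INFO] q┃━━━━━━━━━━━━┓          
 00:00:05.712 [INFO] h┃            ┃          
 00:00:10.212 [WARN] h┃────────────┨          
 00:00:10.890 [DEBUG] ┃            ┃          
━━━━━━━━━━━━━━━━━━━━━━┛────────────┃          
┃#include <stdlib.h>               ┃          
┃#include <stdio.h>                ┃          
┃#include <string.h>               ┃          
┃                                  ┃          
┃#define MAX_COUNT 2026            ┃          
┃                                  ┃          
┃typedef struct {                  ┃          
┃    int len;                      ┃          
┃    int len;                      ┃          
┗━━━━━━━━━━━━━━━━━━━━━━━━━━━━━━━━━━┛          
                                              
                                              


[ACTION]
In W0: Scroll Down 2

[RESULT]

 00:00:01.416 [INFO] q┃━━━━━━━━━━━━┓          
 00:00:05.712 [INFO] h┃            ┃          
 00:00:10.212 [WARN] h┃────────────┨          
 00:00:10.890 [DEBUG] ┃            ┃          
━━━━━━━━━━━━━━━━━━━━━━┛────────────┃          
┃#include <string.h>               ┃          
┃                                  ┃          
┃#define MAX_COUNT 2026            ┃          
┃                                  ┃          
┃typedef struct {                  ┃          
┃    int len;                      ┃          
┃    int len;                      ┃          
┃                                  ┃          
┃                                  ┃          
┗━━━━━━━━━━━━━━━━━━━━━━━━━━━━━━━━━━┛          
                                              
                                              


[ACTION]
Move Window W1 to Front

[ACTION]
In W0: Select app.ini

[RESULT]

 00:00:01.416 [INFO] q┃━━━━━━━━━━━━┓          
 00:00:05.712 [INFO] h┃            ┃          
 00:00:10.212 [WARN] h┃────────────┨          
 00:00:10.890 [DEBUG] ┃            ┃          
━━━━━━━━━━━━━━━━━━━━━━┛────────────┃          
┃[server]                          ┃          
┃# server configuration            ┃          
┃interval = 4                      ┃          
┃timeout = true                    ┃          
┃debug = utf-8                     ┃          
┃enable_ssl = true                 ┃          
┃                                  ┃          
┃                                  ┃          
┃                                  ┃          
┗━━━━━━━━━━━━━━━━━━━━━━━━━━━━━━━━━━┛          
                                              
                                              


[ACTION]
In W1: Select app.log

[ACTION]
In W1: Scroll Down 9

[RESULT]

 00:00:20.397 [ERROR] ┃━━━━━━━━━━━━┓          
                      ┃            ┃          
                      ┃────────────┨          
                      ┃            ┃          
━━━━━━━━━━━━━━━━━━━━━━┛────────────┃          
┃[server]                          ┃          
┃# server configuration            ┃          
┃interval = 4                      ┃          
┃timeout = true                    ┃          
┃debug = utf-8                     ┃          
┃enable_ssl = true                 ┃          
┃                                  ┃          
┃                                  ┃          
┃                                  ┃          
┗━━━━━━━━━━━━━━━━━━━━━━━━━━━━━━━━━━┛          
                                              
                                              


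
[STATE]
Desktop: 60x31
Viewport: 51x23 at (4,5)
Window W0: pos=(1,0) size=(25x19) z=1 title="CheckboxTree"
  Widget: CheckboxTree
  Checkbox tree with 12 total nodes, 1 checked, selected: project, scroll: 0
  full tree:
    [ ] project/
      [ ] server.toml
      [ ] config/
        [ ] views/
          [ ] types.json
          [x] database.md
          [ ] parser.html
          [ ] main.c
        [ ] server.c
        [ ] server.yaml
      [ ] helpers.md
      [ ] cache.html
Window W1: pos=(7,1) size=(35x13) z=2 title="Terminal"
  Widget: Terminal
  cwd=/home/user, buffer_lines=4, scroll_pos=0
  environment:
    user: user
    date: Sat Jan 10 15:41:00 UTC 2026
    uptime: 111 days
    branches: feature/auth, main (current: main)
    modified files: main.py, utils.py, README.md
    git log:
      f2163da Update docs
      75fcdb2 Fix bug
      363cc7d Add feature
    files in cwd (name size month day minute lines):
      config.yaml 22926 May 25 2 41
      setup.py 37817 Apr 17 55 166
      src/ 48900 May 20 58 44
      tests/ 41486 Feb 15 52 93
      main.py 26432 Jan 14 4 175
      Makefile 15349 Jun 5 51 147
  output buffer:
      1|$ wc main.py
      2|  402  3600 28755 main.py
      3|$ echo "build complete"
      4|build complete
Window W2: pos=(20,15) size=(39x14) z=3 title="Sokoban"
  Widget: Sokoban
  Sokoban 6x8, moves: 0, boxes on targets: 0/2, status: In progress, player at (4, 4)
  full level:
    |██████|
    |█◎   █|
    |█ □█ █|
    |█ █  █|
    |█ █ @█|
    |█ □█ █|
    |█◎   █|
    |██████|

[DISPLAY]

 [-┃  402  3600 28755 main.py        ┃             
   ┃$ echo "build complete"          ┃             
   ┃build complete                   ┃             
   ┃$ █                              ┃             
   ┃                                 ┃             
   ┃                                 ┃             
   ┃                                 ┃             
   ┃                                 ┃             
 [ ┗━━━━━━━━━━━━━━━━━━━━━━━━━━━━━━━━━┛             
 [ ] cache.html      ┃                             
                ┏━━━━━━━━━━━━━━━━━━━━━━━━━━━━━━━━━━
                ┃ Sokoban                          
                ┠──────────────────────────────────
━━━━━━━━━━━━━━━━┃██████                            
                ┃█◎   █                            
                ┃█ □█ █                            
                ┃█ █  █                            
                ┃█ █ @█                            
                ┃█ □█ █                            
                ┃█◎   █                            
                ┃██████                            
                ┃Moves: 0  0/2                     
                ┃                                  


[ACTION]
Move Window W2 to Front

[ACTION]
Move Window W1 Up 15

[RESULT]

 [-┃$ echo "build complete"          ┃             
   ┃build complete                   ┃             
   ┃$ █                              ┃             
   ┃                                 ┃             
   ┃                                 ┃             
   ┃                                 ┃             
   ┃                                 ┃             
   ┗━━━━━━━━━━━━━━━━━━━━━━━━━━━━━━━━━┛             
 [ ] helpers.md      ┃                             
 [ ] cache.html      ┃                             
                ┏━━━━━━━━━━━━━━━━━━━━━━━━━━━━━━━━━━
                ┃ Sokoban                          
                ┠──────────────────────────────────
━━━━━━━━━━━━━━━━┃██████                            
                ┃█◎   █                            
                ┃█ □█ █                            
                ┃█ █  █                            
                ┃█ █ @█                            
                ┃█ □█ █                            
                ┃█◎   █                            
                ┃██████                            
                ┃Moves: 0  0/2                     
                ┃                                  


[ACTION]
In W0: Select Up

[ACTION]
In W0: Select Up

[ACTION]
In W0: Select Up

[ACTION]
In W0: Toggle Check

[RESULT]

 [x┃$ echo "build complete"          ┃             
   ┃build complete                   ┃             
   ┃$ █                              ┃             
   ┃                                 ┃             
   ┃                                 ┃             
   ┃                                 ┃             
   ┃                                 ┃             
   ┗━━━━━━━━━━━━━━━━━━━━━━━━━━━━━━━━━┛             
 [x] helpers.md      ┃                             
 [x] cache.html      ┃                             
                ┏━━━━━━━━━━━━━━━━━━━━━━━━━━━━━━━━━━
                ┃ Sokoban                          
                ┠──────────────────────────────────
━━━━━━━━━━━━━━━━┃██████                            
                ┃█◎   █                            
                ┃█ □█ █                            
                ┃█ █  █                            
                ┃█ █ @█                            
                ┃█ □█ █                            
                ┃█◎   █                            
                ┃██████                            
                ┃Moves: 0  0/2                     
                ┃                                  


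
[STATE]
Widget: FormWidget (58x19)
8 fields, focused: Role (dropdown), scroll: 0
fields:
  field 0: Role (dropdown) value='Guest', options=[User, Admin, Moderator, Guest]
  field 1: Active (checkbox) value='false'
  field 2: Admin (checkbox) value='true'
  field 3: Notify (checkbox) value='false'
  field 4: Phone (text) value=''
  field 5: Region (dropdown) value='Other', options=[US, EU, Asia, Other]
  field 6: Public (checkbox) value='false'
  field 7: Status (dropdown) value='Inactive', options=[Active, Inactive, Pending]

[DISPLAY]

> Role:       [Guest                                    ▼]
  Active:     [ ]                                         
  Admin:      [x]                                         
  Notify:     [ ]                                         
  Phone:      [                                          ]
  Region:     [Other                                    ▼]
  Public:     [ ]                                         
  Status:     [Inactive                                 ▼]
                                                          
                                                          
                                                          
                                                          
                                                          
                                                          
                                                          
                                                          
                                                          
                                                          
                                                          


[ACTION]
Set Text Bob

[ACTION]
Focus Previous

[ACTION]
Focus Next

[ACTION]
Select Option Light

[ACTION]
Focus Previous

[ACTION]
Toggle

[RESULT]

  Role:       [Guest                                    ▼]
  Active:     [ ]                                         
  Admin:      [x]                                         
  Notify:     [ ]                                         
  Phone:      [                                          ]
  Region:     [Other                                    ▼]
  Public:     [ ]                                         
> Status:     [Inactive                                 ▼]
                                                          
                                                          
                                                          
                                                          
                                                          
                                                          
                                                          
                                                          
                                                          
                                                          
                                                          


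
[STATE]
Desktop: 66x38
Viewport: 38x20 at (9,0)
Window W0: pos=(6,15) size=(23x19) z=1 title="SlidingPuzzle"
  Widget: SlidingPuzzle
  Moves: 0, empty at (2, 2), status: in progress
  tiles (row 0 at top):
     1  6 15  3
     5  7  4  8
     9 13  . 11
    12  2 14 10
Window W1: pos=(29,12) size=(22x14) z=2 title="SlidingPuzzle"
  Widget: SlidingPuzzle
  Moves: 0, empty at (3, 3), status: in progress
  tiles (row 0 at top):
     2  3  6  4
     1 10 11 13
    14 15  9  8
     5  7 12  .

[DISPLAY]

                                      
                                      
                                      
                                      
                                      
                                      
                                      
                                      
                                      
                                      
                                      
                                      
                    ┏━━━━━━━━━━━━━━━━━
                    ┃ SlidingPuzzle   
                    ┠─────────────────
━━━━━━━━━━━━━━━━━━━┓┃┌────┬────┬────┬─
lidingPuzzle       ┃┃│  2 │  3 │  6 │ 
───────────────────┨┃├────┼────┼────┼─
───┬────┬────┬────┐┃┃│  1 │ 10 │ 11 │ 
 1 │  6 │ 15 │  3 │┃┃├────┼────┼────┼─


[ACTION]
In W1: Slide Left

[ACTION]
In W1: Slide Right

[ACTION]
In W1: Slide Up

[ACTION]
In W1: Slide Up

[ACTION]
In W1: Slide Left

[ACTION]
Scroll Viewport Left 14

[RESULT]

                                      
                                      
                                      
                                      
                                      
                                      
                                      
                                      
                                      
                                      
                                      
                                      
                             ┏━━━━━━━━
                             ┃ Sliding
                             ┠────────
      ┏━━━━━━━━━━━━━━━━━━━━━┓┃┌────┬──
      ┃ SlidingPuzzle       ┃┃│  2 │  
      ┠─────────────────────┨┃├────┼──
      ┃┌────┬────┬────┬────┐┃┃│  1 │ 1
      ┃│  1 │  6 │ 15 │  3 │┃┃├────┼──


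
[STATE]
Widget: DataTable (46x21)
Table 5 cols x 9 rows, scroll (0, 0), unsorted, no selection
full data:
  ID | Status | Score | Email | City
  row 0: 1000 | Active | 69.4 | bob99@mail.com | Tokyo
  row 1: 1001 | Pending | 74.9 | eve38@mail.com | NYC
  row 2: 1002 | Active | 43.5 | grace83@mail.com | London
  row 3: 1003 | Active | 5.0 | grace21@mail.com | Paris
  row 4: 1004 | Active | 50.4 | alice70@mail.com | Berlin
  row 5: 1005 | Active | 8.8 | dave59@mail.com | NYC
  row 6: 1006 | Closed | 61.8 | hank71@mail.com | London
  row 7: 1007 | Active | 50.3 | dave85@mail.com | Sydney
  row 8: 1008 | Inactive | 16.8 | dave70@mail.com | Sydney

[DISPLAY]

ID  │Status  │Score│Email           │City     
────┼────────┼─────┼────────────────┼──────   
1000│Active  │69.4 │bob99@mail.com  │Tokyo    
1001│Pending │74.9 │eve38@mail.com  │NYC      
1002│Active  │43.5 │grace83@mail.com│London   
1003│Active  │5.0  │grace21@mail.com│Paris    
1004│Active  │50.4 │alice70@mail.com│Berlin   
1005│Active  │8.8  │dave59@mail.com │NYC      
1006│Closed  │61.8 │hank71@mail.com │London   
1007│Active  │50.3 │dave85@mail.com │Sydney   
1008│Inactive│16.8 │dave70@mail.com │Sydney   
                                              
                                              
                                              
                                              
                                              
                                              
                                              
                                              
                                              
                                              


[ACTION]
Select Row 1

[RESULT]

ID  │Status  │Score│Email           │City     
────┼────────┼─────┼────────────────┼──────   
1000│Active  │69.4 │bob99@mail.com  │Tokyo    
>001│Pending │74.9 │eve38@mail.com  │NYC      
1002│Active  │43.5 │grace83@mail.com│London   
1003│Active  │5.0  │grace21@mail.com│Paris    
1004│Active  │50.4 │alice70@mail.com│Berlin   
1005│Active  │8.8  │dave59@mail.com │NYC      
1006│Closed  │61.8 │hank71@mail.com │London   
1007│Active  │50.3 │dave85@mail.com │Sydney   
1008│Inactive│16.8 │dave70@mail.com │Sydney   
                                              
                                              
                                              
                                              
                                              
                                              
                                              
                                              
                                              
                                              


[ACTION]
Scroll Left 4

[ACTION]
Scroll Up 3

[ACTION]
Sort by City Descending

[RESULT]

ID  │Status  │Score│Email           │City ▼   
────┼────────┼─────┼────────────────┼──────   
1000│Active  │69.4 │bob99@mail.com  │Tokyo    
>007│Active  │50.3 │dave85@mail.com │Sydney   
1008│Inactive│16.8 │dave70@mail.com │Sydney   
1003│Active  │5.0  │grace21@mail.com│Paris    
1001│Pending │74.9 │eve38@mail.com  │NYC      
1005│Active  │8.8  │dave59@mail.com │NYC      
1002│Active  │43.5 │grace83@mail.com│London   
1006│Closed  │61.8 │hank71@mail.com │London   
1004│Active  │50.4 │alice70@mail.com│Berlin   
                                              
                                              
                                              
                                              
                                              
                                              
                                              
                                              
                                              
                                              


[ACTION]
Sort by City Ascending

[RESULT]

ID  │Status  │Score│Email           │City ▲   
────┼────────┼─────┼────────────────┼──────   
1004│Active  │50.4 │alice70@mail.com│Berlin   
>002│Active  │43.5 │grace83@mail.com│London   
1006│Closed  │61.8 │hank71@mail.com │London   
1001│Pending │74.9 │eve38@mail.com  │NYC      
1005│Active  │8.8  │dave59@mail.com │NYC      
1003│Active  │5.0  │grace21@mail.com│Paris    
1007│Active  │50.3 │dave85@mail.com │Sydney   
1008│Inactive│16.8 │dave70@mail.com │Sydney   
1000│Active  │69.4 │bob99@mail.com  │Tokyo    
                                              
                                              
                                              
                                              
                                              
                                              
                                              
                                              
                                              
                                              


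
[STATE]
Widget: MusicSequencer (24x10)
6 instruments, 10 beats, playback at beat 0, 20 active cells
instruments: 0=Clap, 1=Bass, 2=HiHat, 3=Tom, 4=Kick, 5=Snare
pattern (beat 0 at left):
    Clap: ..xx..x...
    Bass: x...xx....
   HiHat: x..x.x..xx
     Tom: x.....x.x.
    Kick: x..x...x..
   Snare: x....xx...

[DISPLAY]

      ▼123456789        
  Clap··██··█···        
  Bass█···██····        
 HiHat█··█·█··██        
   Tom█·····█·█·        
  Kick█··█···█··        
 Snare█····██···        
                        
                        
                        


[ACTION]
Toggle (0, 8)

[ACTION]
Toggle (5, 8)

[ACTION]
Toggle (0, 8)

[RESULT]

      ▼123456789        
  Clap··██··█···        
  Bass█···██····        
 HiHat█··█·█··██        
   Tom█·····█·█·        
  Kick█··█···█··        
 Snare█····██·█·        
                        
                        
                        


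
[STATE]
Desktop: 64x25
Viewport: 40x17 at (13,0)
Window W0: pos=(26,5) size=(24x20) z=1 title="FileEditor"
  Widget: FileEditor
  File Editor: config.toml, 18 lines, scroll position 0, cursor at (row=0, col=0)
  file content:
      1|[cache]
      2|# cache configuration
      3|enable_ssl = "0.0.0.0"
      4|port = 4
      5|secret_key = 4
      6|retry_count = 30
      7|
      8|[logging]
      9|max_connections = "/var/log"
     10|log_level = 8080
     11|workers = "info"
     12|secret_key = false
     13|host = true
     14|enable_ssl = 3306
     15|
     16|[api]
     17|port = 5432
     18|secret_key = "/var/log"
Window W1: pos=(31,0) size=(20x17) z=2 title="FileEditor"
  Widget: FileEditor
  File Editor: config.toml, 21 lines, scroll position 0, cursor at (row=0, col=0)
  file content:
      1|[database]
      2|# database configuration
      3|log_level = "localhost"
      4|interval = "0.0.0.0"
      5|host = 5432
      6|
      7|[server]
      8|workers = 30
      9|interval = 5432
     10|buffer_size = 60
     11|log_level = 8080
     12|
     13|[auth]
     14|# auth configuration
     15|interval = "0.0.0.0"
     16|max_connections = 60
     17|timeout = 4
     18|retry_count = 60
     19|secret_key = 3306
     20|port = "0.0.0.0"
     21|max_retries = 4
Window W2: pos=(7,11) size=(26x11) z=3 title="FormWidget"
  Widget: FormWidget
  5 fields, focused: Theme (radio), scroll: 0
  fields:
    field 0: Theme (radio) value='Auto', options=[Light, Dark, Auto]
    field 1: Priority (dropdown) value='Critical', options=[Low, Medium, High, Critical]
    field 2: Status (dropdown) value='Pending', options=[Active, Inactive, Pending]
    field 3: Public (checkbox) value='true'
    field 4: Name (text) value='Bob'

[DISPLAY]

                  ┏━━━━━━━━━━━━━━━━━━┓  
                  ┃ FileEditor       ┃  
                  ┠──────────────────┨  
                  ┃█database]       ▲┃  
                  ┃# database config█┃  
             ┏━━━━┃log_level = "loca░┃  
             ┃ Fil┃interval = "0.0.0░┃  
             ┠────┃host = 5432      ░┃  
             ┃█cac┃                 ░┃  
             ┃# ca┃[server]         ░┃  
             ┃enab┃workers = 30     ░┃  
━━━━━━━━━━━━━━━━━━━┓nterval = 5432  ░┃  
Widget             ┃uffer_size = 60 ░┃  
───────────────────┨og_level = 8080 ░┃  
me:      ( ) Light ┃                ░┃  
ority:   [Critica▼]┃auth]           ▼┃  
tus:     [Pending▼]┃━━━━━━━━━━━━━━━━━┛  


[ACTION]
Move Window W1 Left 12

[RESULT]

      ┏━━━━━━━━━━━━━━━━━━┓              
      ┃ FileEditor       ┃              
      ┠──────────────────┨              
      ┃█database]       ▲┃              
      ┃# database config█┃              
      ┃log_level = "loca░┃━━━━━━━━━━┓   
      ┃interval = "0.0.0░┃          ┃   
      ┃host = 5432      ░┃──────────┨   
      ┃                 ░┃         ▲┃   
      ┃[server]         ░┃iguration█┃   
      ┃workers = 30     ░┃ "0.0.0.0░┃   
━━━━━━━━━━━━━━━━━━━┓32  ░┃         ░┃   
Widget             ┃ 60 ░┃ 4       ░┃   
───────────────────┨080 ░┃= 30     ░┃   
me:      ( ) Light ┃    ░┃         ░┃   
ority:   [Critica▼]┃    ▼┃         ░┃   
tus:     [Pending▼]┃━━━━━┛ons = "/v░┃   


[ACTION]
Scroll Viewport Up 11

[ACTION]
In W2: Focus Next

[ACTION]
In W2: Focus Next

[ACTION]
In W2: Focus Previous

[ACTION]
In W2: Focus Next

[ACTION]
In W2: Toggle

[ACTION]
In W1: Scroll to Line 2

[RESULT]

      ┏━━━━━━━━━━━━━━━━━━┓              
      ┃ FileEditor       ┃              
      ┠──────────────────┨              
      ┃# database config▲┃              
      ┃log_level = "loca░┃              
      ┃interval = "0.0.0█┃━━━━━━━━━━┓   
      ┃host = 5432      ░┃          ┃   
      ┃                 ░┃──────────┨   
      ┃[server]         ░┃         ▲┃   
      ┃workers = 30     ░┃iguration█┃   
      ┃interval = 5432  ░┃ "0.0.0.0░┃   
━━━━━━━━━━━━━━━━━━━┓ 60 ░┃         ░┃   
Widget             ┃080 ░┃ 4       ░┃   
───────────────────┨    ░┃= 30     ░┃   
me:      ( ) Light ┃    ░┃         ░┃   
ority:   [Critica▼]┃urat▼┃         ░┃   
tus:     [Pending▼]┃━━━━━┛ons = "/v░┃   


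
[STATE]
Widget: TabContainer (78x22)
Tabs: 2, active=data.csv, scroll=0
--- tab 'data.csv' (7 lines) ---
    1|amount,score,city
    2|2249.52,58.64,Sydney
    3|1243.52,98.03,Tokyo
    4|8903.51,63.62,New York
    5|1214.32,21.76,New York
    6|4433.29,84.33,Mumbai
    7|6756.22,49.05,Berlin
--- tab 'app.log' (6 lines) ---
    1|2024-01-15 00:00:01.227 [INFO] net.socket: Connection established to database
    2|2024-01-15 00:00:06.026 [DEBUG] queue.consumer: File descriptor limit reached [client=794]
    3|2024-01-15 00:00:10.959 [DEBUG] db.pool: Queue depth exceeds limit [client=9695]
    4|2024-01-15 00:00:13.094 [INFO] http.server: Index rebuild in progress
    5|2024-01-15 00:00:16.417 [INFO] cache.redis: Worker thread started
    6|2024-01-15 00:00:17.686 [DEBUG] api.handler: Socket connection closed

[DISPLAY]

[data.csv]│ app.log                                                           
──────────────────────────────────────────────────────────────────────────────
amount,score,city                                                             
2249.52,58.64,Sydney                                                          
1243.52,98.03,Tokyo                                                           
8903.51,63.62,New York                                                        
1214.32,21.76,New York                                                        
4433.29,84.33,Mumbai                                                          
6756.22,49.05,Berlin                                                          
                                                                              
                                                                              
                                                                              
                                                                              
                                                                              
                                                                              
                                                                              
                                                                              
                                                                              
                                                                              
                                                                              
                                                                              
                                                                              


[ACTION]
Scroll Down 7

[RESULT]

[data.csv]│ app.log                                                           
──────────────────────────────────────────────────────────────────────────────
6756.22,49.05,Berlin                                                          
                                                                              
                                                                              
                                                                              
                                                                              
                                                                              
                                                                              
                                                                              
                                                                              
                                                                              
                                                                              
                                                                              
                                                                              
                                                                              
                                                                              
                                                                              
                                                                              
                                                                              
                                                                              
                                                                              


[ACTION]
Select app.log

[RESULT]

 data.csv │[app.log]                                                          
──────────────────────────────────────────────────────────────────────────────
2024-01-15 00:00:01.227 [INFO] net.socket: Connection established to database 
2024-01-15 00:00:06.026 [DEBUG] queue.consumer: File descriptor limit reached 
2024-01-15 00:00:10.959 [DEBUG] db.pool: Queue depth exceeds limit [client=969
2024-01-15 00:00:13.094 [INFO] http.server: Index rebuild in progress         
2024-01-15 00:00:16.417 [INFO] cache.redis: Worker thread started             
2024-01-15 00:00:17.686 [DEBUG] api.handler: Socket connection closed         
                                                                              
                                                                              
                                                                              
                                                                              
                                                                              
                                                                              
                                                                              
                                                                              
                                                                              
                                                                              
                                                                              
                                                                              
                                                                              
                                                                              


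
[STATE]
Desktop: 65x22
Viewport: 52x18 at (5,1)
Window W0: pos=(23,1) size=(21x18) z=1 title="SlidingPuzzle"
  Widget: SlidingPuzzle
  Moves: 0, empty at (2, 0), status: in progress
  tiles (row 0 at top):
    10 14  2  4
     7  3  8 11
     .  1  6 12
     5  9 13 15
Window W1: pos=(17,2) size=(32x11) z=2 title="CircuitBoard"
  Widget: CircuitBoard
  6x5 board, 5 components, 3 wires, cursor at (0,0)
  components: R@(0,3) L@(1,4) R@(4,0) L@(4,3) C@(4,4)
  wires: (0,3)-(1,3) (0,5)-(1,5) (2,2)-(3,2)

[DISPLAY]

                  ┏━━━━━━━━━━━━━━━━━━━┓             
            ┏━━━━━━━━━━━━━━━━━━━━━━━━━━━━━━┓        
            ┃ CircuitBoard                 ┃        
            ┠──────────────────────────────┨        
            ┃   0 1 2 3 4 5                ┃        
            ┃0  [.]          R       ·     ┃        
            ┃                │       │     ┃        
            ┃1               ·   L   ·     ┃        
            ┃                              ┃        
            ┃2           ·                 ┃        
            ┃            │                 ┃        
            ┗━━━━━━━━━━━━━━━━━━━━━━━━━━━━━━┛        
                  ┃Moves: 0           ┃             
                  ┃                   ┃             
                  ┃                   ┃             
                  ┃                   ┃             
                  ┃                   ┃             
                  ┗━━━━━━━━━━━━━━━━━━━┛             


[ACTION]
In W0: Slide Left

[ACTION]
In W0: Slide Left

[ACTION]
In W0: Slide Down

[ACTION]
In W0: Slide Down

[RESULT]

                  ┏━━━━━━━━━━━━━━━━━━━┓             
            ┏━━━━━━━━━━━━━━━━━━━━━━━━━━━━━━┓        
            ┃ CircuitBoard                 ┃        
            ┠──────────────────────────────┨        
            ┃   0 1 2 3 4 5                ┃        
            ┃0  [.]          R       ·     ┃        
            ┃                │       │     ┃        
            ┃1               ·   L   ·     ┃        
            ┃                              ┃        
            ┃2           ·                 ┃        
            ┃            │                 ┃        
            ┗━━━━━━━━━━━━━━━━━━━━━━━━━━━━━━┛        
                  ┃Moves: 4           ┃             
                  ┃                   ┃             
                  ┃                   ┃             
                  ┃                   ┃             
                  ┃                   ┃             
                  ┗━━━━━━━━━━━━━━━━━━━┛             


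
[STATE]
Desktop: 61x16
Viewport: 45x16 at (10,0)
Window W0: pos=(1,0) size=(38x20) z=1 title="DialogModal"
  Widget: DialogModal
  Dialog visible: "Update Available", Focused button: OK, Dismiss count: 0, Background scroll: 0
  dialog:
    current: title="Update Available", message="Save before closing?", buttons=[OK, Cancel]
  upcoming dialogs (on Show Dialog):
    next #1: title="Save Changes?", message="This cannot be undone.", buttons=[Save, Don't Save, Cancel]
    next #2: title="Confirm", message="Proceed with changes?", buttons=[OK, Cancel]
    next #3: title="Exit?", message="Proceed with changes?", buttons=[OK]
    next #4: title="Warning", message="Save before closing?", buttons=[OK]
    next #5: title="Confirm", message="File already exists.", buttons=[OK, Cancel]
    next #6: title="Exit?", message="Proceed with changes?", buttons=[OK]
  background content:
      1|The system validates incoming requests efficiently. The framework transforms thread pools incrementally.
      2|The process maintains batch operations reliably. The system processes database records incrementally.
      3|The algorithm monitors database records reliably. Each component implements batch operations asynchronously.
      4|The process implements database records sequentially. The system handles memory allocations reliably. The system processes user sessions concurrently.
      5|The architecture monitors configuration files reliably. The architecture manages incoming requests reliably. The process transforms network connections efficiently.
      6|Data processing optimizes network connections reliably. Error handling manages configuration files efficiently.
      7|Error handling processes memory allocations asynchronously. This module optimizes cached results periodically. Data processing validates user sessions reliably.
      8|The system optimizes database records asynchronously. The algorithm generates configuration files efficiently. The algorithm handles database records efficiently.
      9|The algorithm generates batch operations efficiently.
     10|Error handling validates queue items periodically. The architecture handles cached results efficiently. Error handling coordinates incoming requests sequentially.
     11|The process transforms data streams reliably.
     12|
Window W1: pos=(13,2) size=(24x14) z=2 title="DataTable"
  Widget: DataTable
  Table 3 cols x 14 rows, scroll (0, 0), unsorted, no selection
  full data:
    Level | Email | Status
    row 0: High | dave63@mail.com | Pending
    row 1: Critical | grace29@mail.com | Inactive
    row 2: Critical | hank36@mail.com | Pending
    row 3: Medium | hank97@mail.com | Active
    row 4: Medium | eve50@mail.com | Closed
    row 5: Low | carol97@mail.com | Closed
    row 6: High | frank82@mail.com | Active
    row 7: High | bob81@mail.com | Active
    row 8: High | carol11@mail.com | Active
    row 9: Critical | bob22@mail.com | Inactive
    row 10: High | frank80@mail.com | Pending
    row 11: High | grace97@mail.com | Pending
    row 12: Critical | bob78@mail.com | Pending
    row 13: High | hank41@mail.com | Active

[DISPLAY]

━━━━━━━━━━━━━━━━━━━━━━━━━━━━┓                
odal                        ┃                
───┏━━━━━━━━━━━━━━━━━━━━━━┓─┨                
em ┃ DataTable            ┃s┃                
ess┠──────────────────────┨o┃                
rit┃Level   │Email        ┃o┃                
ess┃────────┼─────────────┃o┃                
ite┃High    │dave63@mail.c┃t┃                
───┃Critical│grace29@mail.┃o┃                
  U┃Critical│hank36@mail.c┃o┃                
Sav┃Medium  │hank97@mail.c┃d┃                
   ┃Medium  │eve50@mail.co┃t┃                
───┃Low     │carol97@mail.┃s┃                
ess┃High    │frank82@mail.┃ ┃                
   ┃High    │bob81@mail.co┃ ┃                
   ┗━━━━━━━━━━━━━━━━━━━━━━┛ ┃                


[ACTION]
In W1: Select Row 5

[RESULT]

━━━━━━━━━━━━━━━━━━━━━━━━━━━━┓                
odal                        ┃                
───┏━━━━━━━━━━━━━━━━━━━━━━┓─┨                
em ┃ DataTable            ┃s┃                
ess┠──────────────────────┨o┃                
rit┃Level   │Email        ┃o┃                
ess┃────────┼─────────────┃o┃                
ite┃High    │dave63@mail.c┃t┃                
───┃Critical│grace29@mail.┃o┃                
  U┃Critical│hank36@mail.c┃o┃                
Sav┃Medium  │hank97@mail.c┃d┃                
   ┃Medium  │eve50@mail.co┃t┃                
───┃>ow     │carol97@mail.┃s┃                
ess┃High    │frank82@mail.┃ ┃                
   ┃High    │bob81@mail.co┃ ┃                
   ┗━━━━━━━━━━━━━━━━━━━━━━┛ ┃                


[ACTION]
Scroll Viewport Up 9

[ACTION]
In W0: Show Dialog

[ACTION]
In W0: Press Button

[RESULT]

━━━━━━━━━━━━━━━━━━━━━━━━━━━━┓                
odal                        ┃                
───┏━━━━━━━━━━━━━━━━━━━━━━┓─┨                
em ┃ DataTable            ┃s┃                
ess┠──────────────────────┨o┃                
rit┃Level   │Email        ┃o┃                
ess┃────────┼─────────────┃o┃                
ite┃High    │dave63@mail.c┃t┃                
ces┃Critical│grace29@mail.┃o┃                
ndl┃Critical│hank36@mail.c┃o┃                
em ┃Medium  │hank97@mail.c┃d┃                
rit┃Medium  │eve50@mail.co┃t┃                
ndl┃>ow     │carol97@mail.┃s┃                
ess┃High    │frank82@mail.┃ ┃                
   ┃High    │bob81@mail.co┃ ┃                
   ┗━━━━━━━━━━━━━━━━━━━━━━┛ ┃                
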